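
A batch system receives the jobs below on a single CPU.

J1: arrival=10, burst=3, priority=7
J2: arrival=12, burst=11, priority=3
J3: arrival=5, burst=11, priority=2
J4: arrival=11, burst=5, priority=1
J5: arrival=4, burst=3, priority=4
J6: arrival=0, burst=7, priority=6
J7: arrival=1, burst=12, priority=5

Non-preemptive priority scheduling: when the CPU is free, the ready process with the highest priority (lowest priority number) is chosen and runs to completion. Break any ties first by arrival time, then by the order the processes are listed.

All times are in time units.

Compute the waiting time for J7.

Gantt: | J6 0-7 | J3 7-18 | J4 18-23 | J2 23-34 | J5 34-37 | J7 37-49 | J1 49-52 |
Completion: J1=52  J2=34  J3=18  J4=23  J5=37  J6=7  J7=49
Waiting(J7) = turnaround − burst = 48 − 12 = 36

36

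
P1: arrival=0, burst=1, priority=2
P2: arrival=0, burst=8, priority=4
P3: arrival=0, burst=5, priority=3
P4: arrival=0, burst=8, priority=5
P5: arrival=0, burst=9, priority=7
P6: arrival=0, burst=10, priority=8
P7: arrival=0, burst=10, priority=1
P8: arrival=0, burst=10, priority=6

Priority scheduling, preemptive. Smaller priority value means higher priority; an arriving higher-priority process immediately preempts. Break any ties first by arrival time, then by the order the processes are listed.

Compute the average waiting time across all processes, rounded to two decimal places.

Timeline: | P7 0-10 | P1 10-11 | P3 11-16 | P2 16-24 | P4 24-32 | P8 32-42 | P5 42-51 | P6 51-61 |
Completion: P1=11  P2=24  P3=16  P4=32  P5=51  P6=61  P7=10  P8=42
Turnaround (C−A): P1=11  P2=24  P3=16  P4=32  P5=51  P6=61  P7=10  P8=42
Waiting times: P1=10, P2=16, P3=11, P4=24, P5=42, P6=51, P7=0, P8=32
Average waiting = (10+16+11+24+42+51+0+32) / 8 = 186/8 = 23.25

23.25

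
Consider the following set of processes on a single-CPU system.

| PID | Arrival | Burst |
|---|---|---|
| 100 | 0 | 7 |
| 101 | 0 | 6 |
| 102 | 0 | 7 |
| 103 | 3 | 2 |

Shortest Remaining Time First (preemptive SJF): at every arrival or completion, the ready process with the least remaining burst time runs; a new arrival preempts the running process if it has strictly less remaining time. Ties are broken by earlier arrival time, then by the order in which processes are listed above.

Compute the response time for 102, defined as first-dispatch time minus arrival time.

15

Gantt: | 101 0-3 | 103 3-5 | 101 5-8 | 100 8-15 | 102 15-22 |
Completion: 100=15  101=8  102=22  103=5
Turnaround (C−A): 100=15  101=8  102=22  103=2
Response(102) = first start − arrival = 15 − 0 = 15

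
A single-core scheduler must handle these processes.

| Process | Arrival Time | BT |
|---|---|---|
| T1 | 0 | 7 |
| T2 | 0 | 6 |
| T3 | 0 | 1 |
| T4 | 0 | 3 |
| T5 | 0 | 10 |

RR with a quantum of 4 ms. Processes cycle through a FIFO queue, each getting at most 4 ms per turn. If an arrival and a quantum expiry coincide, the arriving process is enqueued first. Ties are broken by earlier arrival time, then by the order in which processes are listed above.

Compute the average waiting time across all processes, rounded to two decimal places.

Timeline: | T1 0-4 | T2 4-8 | T3 8-9 | T4 9-12 | T5 12-16 | T1 16-19 | T2 19-21 | T5 21-27 |
Completion: T1=19  T2=21  T3=9  T4=12  T5=27
Waiting times: T1=12, T2=15, T3=8, T4=9, T5=17
Average waiting = (12+15+8+9+17) / 5 = 61/5 = 12.20

12.20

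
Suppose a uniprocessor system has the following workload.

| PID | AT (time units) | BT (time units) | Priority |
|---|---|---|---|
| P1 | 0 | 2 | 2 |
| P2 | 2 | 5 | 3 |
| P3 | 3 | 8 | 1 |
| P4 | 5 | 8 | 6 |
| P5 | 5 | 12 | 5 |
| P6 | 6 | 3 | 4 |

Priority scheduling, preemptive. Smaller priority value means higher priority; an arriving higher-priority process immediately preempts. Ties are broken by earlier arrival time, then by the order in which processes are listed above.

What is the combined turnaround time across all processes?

93

Schedule: | P1 0-2 | P2 2-3 | P3 3-11 | P2 11-15 | P6 15-18 | P5 18-30 | P4 30-38 |
Completion: P1=2  P2=15  P3=11  P4=38  P5=30  P6=18
Turnaround = completion − arrival: P1=2, P2=13, P3=8, P4=33, P5=25, P6=12
Total turnaround = 2 + 13 + 8 + 33 + 25 + 12 = 93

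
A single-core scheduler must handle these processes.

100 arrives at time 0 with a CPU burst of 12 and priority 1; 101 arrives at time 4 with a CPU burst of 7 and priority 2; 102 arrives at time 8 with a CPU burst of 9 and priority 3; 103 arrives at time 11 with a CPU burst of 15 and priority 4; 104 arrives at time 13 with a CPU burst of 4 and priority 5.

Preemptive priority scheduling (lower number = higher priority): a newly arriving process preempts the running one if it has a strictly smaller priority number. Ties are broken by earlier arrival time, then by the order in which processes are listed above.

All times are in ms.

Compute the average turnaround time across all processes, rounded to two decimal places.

Gantt: | 100 0-12 | 101 12-19 | 102 19-28 | 103 28-43 | 104 43-47 |
Completion: 100=12  101=19  102=28  103=43  104=47
Turnaround times: 100=12, 101=15, 102=20, 103=32, 104=34
Average turnaround = (12+15+20+32+34) / 5 = 113/5 = 22.60

22.60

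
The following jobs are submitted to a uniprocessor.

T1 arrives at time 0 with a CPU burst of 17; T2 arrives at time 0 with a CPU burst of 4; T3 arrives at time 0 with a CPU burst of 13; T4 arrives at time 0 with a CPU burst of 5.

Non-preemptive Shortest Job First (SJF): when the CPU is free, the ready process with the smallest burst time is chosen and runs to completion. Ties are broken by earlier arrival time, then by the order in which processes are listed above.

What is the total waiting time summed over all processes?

Schedule: | T2 0-4 | T4 4-9 | T3 9-22 | T1 22-39 |
Completion: T1=39  T2=4  T3=22  T4=9
Waiting = turnaround − burst: T1=22, T2=0, T3=9, T4=4
Total waiting = 22 + 0 + 9 + 4 = 35

35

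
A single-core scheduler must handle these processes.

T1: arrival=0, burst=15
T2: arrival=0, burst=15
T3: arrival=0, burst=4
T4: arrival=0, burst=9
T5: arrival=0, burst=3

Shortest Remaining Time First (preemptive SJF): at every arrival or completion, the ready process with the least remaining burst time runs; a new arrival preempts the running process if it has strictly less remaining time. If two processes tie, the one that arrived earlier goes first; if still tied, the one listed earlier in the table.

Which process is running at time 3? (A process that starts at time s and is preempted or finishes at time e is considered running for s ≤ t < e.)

Schedule: | T5 0-3 | T3 3-7 | T4 7-16 | T1 16-31 | T2 31-46 |
Completion: T1=31  T2=46  T3=7  T4=16  T5=3
Turnaround (C−A): T1=31  T2=46  T3=7  T4=16  T5=3

T3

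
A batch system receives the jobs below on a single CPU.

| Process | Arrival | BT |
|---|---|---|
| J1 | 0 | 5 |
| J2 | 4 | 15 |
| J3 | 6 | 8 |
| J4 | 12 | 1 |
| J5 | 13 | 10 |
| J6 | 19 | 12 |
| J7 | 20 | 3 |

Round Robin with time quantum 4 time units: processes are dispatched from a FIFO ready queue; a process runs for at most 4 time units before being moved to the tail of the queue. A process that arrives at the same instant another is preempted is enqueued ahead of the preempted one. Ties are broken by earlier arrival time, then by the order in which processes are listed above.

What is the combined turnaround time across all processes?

164

Schedule: | J1 0-4 | J2 4-8 | J1 8-9 | J3 9-13 | J2 13-17 | J4 17-18 | J5 18-22 | J3 22-26 | J2 26-30 | J6 30-34 | J7 34-37 | J5 37-41 | J2 41-44 | J6 44-48 | J5 48-50 | J6 50-54 |
Completion: J1=9  J2=44  J3=26  J4=18  J5=50  J6=54  J7=37
Turnaround (C−A): J1=9  J2=40  J3=20  J4=6  J5=37  J6=35  J7=17
Turnaround = completion − arrival: J1=9, J2=40, J3=20, J4=6, J5=37, J6=35, J7=17
Total turnaround = 9 + 40 + 20 + 6 + 37 + 35 + 17 = 164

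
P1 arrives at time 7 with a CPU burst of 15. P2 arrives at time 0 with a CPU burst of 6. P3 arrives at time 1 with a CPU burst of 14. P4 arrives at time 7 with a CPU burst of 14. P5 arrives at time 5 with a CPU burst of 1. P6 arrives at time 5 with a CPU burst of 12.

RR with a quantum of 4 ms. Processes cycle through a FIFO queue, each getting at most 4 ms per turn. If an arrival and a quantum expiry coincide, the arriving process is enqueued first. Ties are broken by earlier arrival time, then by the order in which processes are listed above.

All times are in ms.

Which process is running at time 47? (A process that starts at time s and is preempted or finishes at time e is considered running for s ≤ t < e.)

Timeline: | P2 0-4 | P3 4-8 | P2 8-10 | P5 10-11 | P6 11-15 | P1 15-19 | P4 19-23 | P3 23-27 | P6 27-31 | P1 31-35 | P4 35-39 | P3 39-43 | P6 43-47 | P1 47-51 | P4 51-55 | P3 55-57 | P1 57-60 | P4 60-62 |
Completion: P1=60  P2=10  P3=57  P4=62  P5=11  P6=47
Turnaround (C−A): P1=53  P2=10  P3=56  P4=55  P5=6  P6=42

P1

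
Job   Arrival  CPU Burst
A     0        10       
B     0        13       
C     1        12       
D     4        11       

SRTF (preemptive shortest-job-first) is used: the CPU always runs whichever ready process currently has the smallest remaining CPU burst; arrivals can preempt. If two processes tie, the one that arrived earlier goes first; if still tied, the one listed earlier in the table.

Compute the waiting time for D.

Timeline: | A 0-10 | D 10-21 | C 21-33 | B 33-46 |
Completion: A=10  B=46  C=33  D=21
Waiting(D) = turnaround − burst = 17 − 11 = 6

6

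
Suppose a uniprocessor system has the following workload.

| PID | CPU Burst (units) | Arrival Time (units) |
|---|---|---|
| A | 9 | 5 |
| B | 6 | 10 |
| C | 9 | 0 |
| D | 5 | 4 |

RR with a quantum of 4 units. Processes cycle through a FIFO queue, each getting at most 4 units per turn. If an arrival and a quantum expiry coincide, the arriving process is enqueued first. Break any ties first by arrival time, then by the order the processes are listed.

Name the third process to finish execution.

Gantt: | C 0-4 | D 4-8 | C 8-12 | A 12-16 | D 16-17 | B 17-21 | C 21-22 | A 22-26 | B 26-28 | A 28-29 |
Completion: A=29  B=28  C=22  D=17
Finish order: D → C → B → A

B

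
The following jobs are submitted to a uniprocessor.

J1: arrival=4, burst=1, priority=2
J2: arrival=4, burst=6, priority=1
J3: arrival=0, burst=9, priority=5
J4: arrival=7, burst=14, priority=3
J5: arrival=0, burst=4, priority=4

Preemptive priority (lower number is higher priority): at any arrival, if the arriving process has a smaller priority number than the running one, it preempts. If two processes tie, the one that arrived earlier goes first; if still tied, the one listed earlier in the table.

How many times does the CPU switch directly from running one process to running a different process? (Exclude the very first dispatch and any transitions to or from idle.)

4

Timeline: | J5 0-4 | J2 4-10 | J1 10-11 | J4 11-25 | J3 25-34 |
Completion: J1=11  J2=10  J3=34  J4=25  J5=4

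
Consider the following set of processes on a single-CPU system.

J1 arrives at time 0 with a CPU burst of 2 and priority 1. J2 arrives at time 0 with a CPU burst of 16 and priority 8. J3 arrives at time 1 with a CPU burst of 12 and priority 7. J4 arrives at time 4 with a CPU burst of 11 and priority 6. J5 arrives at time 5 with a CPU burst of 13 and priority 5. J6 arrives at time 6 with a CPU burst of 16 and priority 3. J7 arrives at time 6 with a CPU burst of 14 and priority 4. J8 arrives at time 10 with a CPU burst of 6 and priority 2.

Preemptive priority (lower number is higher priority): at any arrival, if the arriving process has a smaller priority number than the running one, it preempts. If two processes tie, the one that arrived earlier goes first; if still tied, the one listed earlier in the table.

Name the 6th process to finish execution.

J4

Timeline: | J1 0-2 | J3 2-4 | J4 4-5 | J5 5-6 | J6 6-10 | J8 10-16 | J6 16-28 | J7 28-42 | J5 42-54 | J4 54-64 | J3 64-74 | J2 74-90 |
Completion: J1=2  J2=90  J3=74  J4=64  J5=54  J6=28  J7=42  J8=16
Finish order: J1 → J8 → J6 → J7 → J5 → J4 → J3 → J2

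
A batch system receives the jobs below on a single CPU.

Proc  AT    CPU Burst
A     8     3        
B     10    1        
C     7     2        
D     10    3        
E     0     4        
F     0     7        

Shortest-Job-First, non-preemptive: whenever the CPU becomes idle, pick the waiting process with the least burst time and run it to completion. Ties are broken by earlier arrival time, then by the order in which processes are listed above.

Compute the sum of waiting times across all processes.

23

Gantt: | E 0-4 | F 4-11 | B 11-12 | C 12-14 | A 14-17 | D 17-20 |
Completion: A=17  B=12  C=14  D=20  E=4  F=11
Turnaround (C−A): A=9  B=2  C=7  D=10  E=4  F=11
Waiting = turnaround − burst: A=6, B=1, C=5, D=7, E=0, F=4
Total waiting = 6 + 1 + 5 + 7 + 0 + 4 = 23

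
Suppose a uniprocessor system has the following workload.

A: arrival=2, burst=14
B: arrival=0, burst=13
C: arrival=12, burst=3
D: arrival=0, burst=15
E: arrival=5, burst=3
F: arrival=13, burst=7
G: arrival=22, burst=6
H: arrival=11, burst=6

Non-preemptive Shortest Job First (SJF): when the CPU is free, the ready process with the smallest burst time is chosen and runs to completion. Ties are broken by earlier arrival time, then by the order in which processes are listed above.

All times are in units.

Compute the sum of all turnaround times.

196

Schedule: | B 0-13 | E 13-16 | C 16-19 | H 19-25 | G 25-31 | F 31-38 | A 38-52 | D 52-67 |
Completion: A=52  B=13  C=19  D=67  E=16  F=38  G=31  H=25
Turnaround (C−A): A=50  B=13  C=7  D=67  E=11  F=25  G=9  H=14
Turnaround = completion − arrival: A=50, B=13, C=7, D=67, E=11, F=25, G=9, H=14
Total turnaround = 50 + 13 + 7 + 67 + 11 + 25 + 9 + 14 = 196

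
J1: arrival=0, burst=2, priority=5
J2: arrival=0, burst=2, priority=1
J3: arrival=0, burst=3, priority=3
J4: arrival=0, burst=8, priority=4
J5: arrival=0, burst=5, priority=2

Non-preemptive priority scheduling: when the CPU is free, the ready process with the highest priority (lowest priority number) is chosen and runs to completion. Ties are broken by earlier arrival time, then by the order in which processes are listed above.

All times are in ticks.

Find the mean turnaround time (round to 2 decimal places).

11.40

Schedule: | J2 0-2 | J5 2-7 | J3 7-10 | J4 10-18 | J1 18-20 |
Completion: J1=20  J2=2  J3=10  J4=18  J5=7
Turnaround times: J1=20, J2=2, J3=10, J4=18, J5=7
Average turnaround = (20+2+10+18+7) / 5 = 57/5 = 11.40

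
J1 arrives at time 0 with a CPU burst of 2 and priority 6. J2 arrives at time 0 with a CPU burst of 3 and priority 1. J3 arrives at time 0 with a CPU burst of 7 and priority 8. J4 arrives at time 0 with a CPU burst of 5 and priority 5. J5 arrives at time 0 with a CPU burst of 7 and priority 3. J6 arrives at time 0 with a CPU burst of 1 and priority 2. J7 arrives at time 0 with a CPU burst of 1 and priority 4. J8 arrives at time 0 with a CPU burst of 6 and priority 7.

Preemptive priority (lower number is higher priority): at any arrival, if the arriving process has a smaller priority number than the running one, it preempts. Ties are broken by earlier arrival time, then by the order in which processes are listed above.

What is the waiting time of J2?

0

Gantt: | J2 0-3 | J6 3-4 | J5 4-11 | J7 11-12 | J4 12-17 | J1 17-19 | J8 19-25 | J3 25-32 |
Completion: J1=19  J2=3  J3=32  J4=17  J5=11  J6=4  J7=12  J8=25
Waiting(J2) = turnaround − burst = 3 − 3 = 0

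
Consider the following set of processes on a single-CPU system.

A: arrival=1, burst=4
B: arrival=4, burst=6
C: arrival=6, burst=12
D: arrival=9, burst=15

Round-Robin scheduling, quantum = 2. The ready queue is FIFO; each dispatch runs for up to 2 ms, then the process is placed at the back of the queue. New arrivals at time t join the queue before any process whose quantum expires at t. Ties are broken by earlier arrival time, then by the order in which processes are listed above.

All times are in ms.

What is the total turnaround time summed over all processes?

Gantt: | idle 0-1 | A 1-5 | B 5-7 | C 7-9 | B 9-11 | D 11-13 | C 13-15 | B 15-17 | D 17-19 | C 19-21 | D 21-23 | C 23-25 | D 25-27 | C 27-29 | D 29-31 | C 31-33 | D 33-38 |
Completion: A=5  B=17  C=33  D=38
Turnaround (C−A): A=4  B=13  C=27  D=29
Turnaround = completion − arrival: A=4, B=13, C=27, D=29
Total turnaround = 4 + 13 + 27 + 29 = 73

73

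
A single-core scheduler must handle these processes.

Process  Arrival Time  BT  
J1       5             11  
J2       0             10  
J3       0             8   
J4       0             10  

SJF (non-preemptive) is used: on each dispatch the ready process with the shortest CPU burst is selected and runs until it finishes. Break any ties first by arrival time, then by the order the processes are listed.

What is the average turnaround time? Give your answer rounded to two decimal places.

Schedule: | J3 0-8 | J2 8-18 | J4 18-28 | J1 28-39 |
Completion: J1=39  J2=18  J3=8  J4=28
Turnaround times: J1=34, J2=18, J3=8, J4=28
Average turnaround = (34+18+8+28) / 4 = 88/4 = 22.00

22.00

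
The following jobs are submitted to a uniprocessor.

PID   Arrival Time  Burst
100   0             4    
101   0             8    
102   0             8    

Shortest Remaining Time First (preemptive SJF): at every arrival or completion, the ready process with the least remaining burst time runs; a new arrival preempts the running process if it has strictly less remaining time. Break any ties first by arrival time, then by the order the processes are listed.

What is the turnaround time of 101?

Timeline: | 100 0-4 | 101 4-12 | 102 12-20 |
Completion: 100=4  101=12  102=20
Turnaround (C−A): 100=4  101=12  102=20
Turnaround(101) = completion − arrival = 12 − 0 = 12

12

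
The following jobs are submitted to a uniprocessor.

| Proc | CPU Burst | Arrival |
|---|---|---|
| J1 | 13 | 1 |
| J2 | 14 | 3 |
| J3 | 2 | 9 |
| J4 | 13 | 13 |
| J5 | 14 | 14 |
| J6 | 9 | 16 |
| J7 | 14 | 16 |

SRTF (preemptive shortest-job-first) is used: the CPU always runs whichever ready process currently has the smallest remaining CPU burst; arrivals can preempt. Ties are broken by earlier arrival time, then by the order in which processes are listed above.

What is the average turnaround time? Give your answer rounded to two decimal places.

Schedule: | idle 0-1 | J1 1-9 | J3 9-11 | J1 11-16 | J6 16-25 | J4 25-38 | J2 38-52 | J5 52-66 | J7 66-80 |
Completion: J1=16  J2=52  J3=11  J4=38  J5=66  J6=25  J7=80
Turnaround times: J1=15, J2=49, J3=2, J4=25, J5=52, J6=9, J7=64
Average turnaround = (15+49+2+25+52+9+64) / 7 = 216/7 = 30.86

30.86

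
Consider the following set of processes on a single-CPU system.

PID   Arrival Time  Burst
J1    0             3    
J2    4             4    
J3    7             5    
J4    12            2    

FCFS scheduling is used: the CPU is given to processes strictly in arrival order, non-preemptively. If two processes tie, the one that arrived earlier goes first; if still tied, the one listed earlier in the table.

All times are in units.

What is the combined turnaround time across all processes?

16

Gantt: | J1 0-3 | idle 3-4 | J2 4-8 | J3 8-13 | J4 13-15 |
Completion: J1=3  J2=8  J3=13  J4=15
Turnaround = completion − arrival: J1=3, J2=4, J3=6, J4=3
Total turnaround = 3 + 4 + 6 + 3 = 16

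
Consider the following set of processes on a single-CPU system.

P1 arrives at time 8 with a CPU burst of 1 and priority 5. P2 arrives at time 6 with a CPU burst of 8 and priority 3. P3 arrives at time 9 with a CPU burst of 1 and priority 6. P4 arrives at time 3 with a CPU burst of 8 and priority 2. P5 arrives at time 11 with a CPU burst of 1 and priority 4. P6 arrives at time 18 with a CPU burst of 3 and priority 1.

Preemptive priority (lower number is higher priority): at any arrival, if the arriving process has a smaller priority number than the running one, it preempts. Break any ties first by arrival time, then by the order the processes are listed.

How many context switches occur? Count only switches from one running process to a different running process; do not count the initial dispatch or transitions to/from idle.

Timeline: | idle 0-3 | P4 3-11 | P2 11-18 | P6 18-21 | P2 21-22 | P5 22-23 | P1 23-24 | P3 24-25 |
Completion: P1=24  P2=22  P3=25  P4=11  P5=23  P6=21
Turnaround (C−A): P1=16  P2=16  P3=16  P4=8  P5=12  P6=3

6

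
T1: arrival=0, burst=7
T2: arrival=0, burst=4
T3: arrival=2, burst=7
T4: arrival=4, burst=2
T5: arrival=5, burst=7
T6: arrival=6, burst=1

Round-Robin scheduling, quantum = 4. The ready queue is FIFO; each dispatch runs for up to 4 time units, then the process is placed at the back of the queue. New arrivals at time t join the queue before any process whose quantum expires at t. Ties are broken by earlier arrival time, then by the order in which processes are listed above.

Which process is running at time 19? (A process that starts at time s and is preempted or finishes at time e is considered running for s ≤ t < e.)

T5

Schedule: | T1 0-4 | T2 4-8 | T3 8-12 | T4 12-14 | T1 14-17 | T5 17-21 | T6 21-22 | T3 22-25 | T5 25-28 |
Completion: T1=17  T2=8  T3=25  T4=14  T5=28  T6=22
Turnaround (C−A): T1=17  T2=8  T3=23  T4=10  T5=23  T6=16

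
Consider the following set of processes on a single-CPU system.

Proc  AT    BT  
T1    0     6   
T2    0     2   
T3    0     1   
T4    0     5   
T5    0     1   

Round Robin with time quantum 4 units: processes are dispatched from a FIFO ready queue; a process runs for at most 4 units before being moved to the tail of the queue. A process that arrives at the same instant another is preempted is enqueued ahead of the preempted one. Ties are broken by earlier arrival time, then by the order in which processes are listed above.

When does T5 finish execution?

Gantt: | T1 0-4 | T2 4-6 | T3 6-7 | T4 7-11 | T5 11-12 | T1 12-14 | T4 14-15 |
Completion: T1=14  T2=6  T3=7  T4=15  T5=12
Turnaround (C−A): T1=14  T2=6  T3=7  T4=15  T5=12

12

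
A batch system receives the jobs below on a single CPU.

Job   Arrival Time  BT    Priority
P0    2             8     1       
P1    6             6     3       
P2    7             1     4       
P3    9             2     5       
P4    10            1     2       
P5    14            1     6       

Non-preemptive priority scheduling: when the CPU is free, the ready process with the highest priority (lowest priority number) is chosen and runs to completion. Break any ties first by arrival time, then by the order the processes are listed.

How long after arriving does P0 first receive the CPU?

Schedule: | idle 0-2 | P0 2-10 | P4 10-11 | P1 11-17 | P2 17-18 | P3 18-20 | P5 20-21 |
Completion: P0=10  P1=17  P2=18  P3=20  P4=11  P5=21
Turnaround (C−A): P0=8  P1=11  P2=11  P3=11  P4=1  P5=7
Response(P0) = first start − arrival = 2 − 2 = 0

0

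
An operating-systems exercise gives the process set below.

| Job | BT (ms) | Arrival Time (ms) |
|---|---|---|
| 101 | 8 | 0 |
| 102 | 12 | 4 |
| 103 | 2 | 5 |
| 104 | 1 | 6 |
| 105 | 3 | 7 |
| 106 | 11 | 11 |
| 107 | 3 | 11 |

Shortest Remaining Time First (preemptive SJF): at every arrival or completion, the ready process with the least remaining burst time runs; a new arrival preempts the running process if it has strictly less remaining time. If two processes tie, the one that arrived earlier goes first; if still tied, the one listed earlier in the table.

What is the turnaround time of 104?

2

Gantt: | 101 0-5 | 103 5-7 | 104 7-8 | 101 8-11 | 105 11-14 | 107 14-17 | 106 17-28 | 102 28-40 |
Completion: 101=11  102=40  103=7  104=8  105=14  106=28  107=17
Turnaround(104) = completion − arrival = 8 − 6 = 2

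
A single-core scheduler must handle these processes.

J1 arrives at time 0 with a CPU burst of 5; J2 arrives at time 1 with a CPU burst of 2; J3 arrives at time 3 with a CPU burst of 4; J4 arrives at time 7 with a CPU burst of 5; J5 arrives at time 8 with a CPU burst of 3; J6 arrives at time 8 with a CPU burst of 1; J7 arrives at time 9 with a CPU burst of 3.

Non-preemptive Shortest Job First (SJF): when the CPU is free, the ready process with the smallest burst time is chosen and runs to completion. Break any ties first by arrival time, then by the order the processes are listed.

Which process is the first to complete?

Timeline: | J1 0-5 | J2 5-7 | J3 7-11 | J6 11-12 | J5 12-15 | J7 15-18 | J4 18-23 |
Completion: J1=5  J2=7  J3=11  J4=23  J5=15  J6=12  J7=18
Turnaround (C−A): J1=5  J2=6  J3=8  J4=16  J5=7  J6=4  J7=9
Finish order: J1 → J2 → J3 → J6 → J5 → J7 → J4

J1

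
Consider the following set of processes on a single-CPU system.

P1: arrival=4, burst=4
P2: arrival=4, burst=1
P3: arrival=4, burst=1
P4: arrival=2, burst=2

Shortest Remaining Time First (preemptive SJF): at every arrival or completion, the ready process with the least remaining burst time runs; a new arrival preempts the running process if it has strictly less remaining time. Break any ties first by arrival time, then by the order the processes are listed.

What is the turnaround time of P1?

Gantt: | idle 0-2 | P4 2-4 | P2 4-5 | P3 5-6 | P1 6-10 |
Completion: P1=10  P2=5  P3=6  P4=4
Turnaround(P1) = completion − arrival = 10 − 4 = 6

6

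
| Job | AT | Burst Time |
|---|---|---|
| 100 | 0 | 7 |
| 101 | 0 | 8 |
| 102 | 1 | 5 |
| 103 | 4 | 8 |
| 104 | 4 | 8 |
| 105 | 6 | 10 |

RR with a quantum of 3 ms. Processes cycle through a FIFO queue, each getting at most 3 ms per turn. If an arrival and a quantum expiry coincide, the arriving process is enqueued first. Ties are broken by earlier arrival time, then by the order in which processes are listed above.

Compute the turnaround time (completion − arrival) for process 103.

Gantt: | 100 0-3 | 101 3-6 | 102 6-9 | 100 9-12 | 103 12-15 | 104 15-18 | 105 18-21 | 101 21-24 | 102 24-26 | 100 26-27 | 103 27-30 | 104 30-33 | 105 33-36 | 101 36-38 | 103 38-40 | 104 40-42 | 105 42-46 |
Completion: 100=27  101=38  102=26  103=40  104=42  105=46
Turnaround(103) = completion − arrival = 40 − 4 = 36

36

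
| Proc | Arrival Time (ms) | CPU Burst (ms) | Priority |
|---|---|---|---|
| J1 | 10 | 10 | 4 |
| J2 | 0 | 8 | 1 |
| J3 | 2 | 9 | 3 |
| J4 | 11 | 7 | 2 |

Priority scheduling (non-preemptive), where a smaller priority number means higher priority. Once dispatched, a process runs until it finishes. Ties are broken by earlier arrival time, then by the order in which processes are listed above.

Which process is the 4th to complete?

J1

Gantt: | J2 0-8 | J3 8-17 | J4 17-24 | J1 24-34 |
Completion: J1=34  J2=8  J3=17  J4=24
Turnaround (C−A): J1=24  J2=8  J3=15  J4=13
Finish order: J2 → J3 → J4 → J1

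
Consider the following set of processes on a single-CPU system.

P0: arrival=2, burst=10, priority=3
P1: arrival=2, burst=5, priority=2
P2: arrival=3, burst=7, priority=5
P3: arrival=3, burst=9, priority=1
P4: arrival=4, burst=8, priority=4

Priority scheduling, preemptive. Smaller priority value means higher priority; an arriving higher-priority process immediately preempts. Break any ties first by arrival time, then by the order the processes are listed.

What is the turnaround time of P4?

30

Schedule: | idle 0-2 | P1 2-3 | P3 3-12 | P1 12-16 | P0 16-26 | P4 26-34 | P2 34-41 |
Completion: P0=26  P1=16  P2=41  P3=12  P4=34
Turnaround (C−A): P0=24  P1=14  P2=38  P3=9  P4=30
Turnaround(P4) = completion − arrival = 34 − 4 = 30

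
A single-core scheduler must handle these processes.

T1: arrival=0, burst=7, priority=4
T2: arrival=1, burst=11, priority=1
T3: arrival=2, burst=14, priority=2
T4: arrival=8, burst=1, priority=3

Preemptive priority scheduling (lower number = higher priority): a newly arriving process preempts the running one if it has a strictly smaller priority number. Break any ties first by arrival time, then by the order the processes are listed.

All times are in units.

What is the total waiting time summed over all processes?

54

Schedule: | T1 0-1 | T2 1-12 | T3 12-26 | T4 26-27 | T1 27-33 |
Completion: T1=33  T2=12  T3=26  T4=27
Waiting = turnaround − burst: T1=26, T2=0, T3=10, T4=18
Total waiting = 26 + 0 + 10 + 18 = 54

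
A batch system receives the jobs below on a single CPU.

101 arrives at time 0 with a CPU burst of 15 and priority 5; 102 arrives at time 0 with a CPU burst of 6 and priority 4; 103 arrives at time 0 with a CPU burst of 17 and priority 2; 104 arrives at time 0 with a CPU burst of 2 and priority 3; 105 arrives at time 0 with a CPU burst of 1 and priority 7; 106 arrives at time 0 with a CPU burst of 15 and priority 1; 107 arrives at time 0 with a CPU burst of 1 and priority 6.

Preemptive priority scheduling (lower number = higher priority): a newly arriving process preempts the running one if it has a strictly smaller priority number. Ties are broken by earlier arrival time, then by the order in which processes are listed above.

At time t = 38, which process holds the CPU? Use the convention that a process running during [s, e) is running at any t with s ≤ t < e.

102

Gantt: | 106 0-15 | 103 15-32 | 104 32-34 | 102 34-40 | 101 40-55 | 107 55-56 | 105 56-57 |
Completion: 101=55  102=40  103=32  104=34  105=57  106=15  107=56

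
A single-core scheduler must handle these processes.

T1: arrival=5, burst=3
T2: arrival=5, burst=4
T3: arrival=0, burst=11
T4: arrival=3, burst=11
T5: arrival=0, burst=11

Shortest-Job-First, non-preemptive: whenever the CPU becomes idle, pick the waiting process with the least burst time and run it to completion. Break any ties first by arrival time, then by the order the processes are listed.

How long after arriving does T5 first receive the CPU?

18

Schedule: | T3 0-11 | T1 11-14 | T2 14-18 | T5 18-29 | T4 29-40 |
Completion: T1=14  T2=18  T3=11  T4=40  T5=29
Turnaround (C−A): T1=9  T2=13  T3=11  T4=37  T5=29
Response(T5) = first start − arrival = 18 − 0 = 18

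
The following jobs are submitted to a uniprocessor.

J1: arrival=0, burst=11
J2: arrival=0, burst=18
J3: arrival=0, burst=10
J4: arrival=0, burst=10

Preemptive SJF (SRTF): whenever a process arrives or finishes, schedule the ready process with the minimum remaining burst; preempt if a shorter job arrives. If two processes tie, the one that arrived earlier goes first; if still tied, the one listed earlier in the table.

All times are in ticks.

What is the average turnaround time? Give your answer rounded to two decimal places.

Timeline: | J3 0-10 | J4 10-20 | J1 20-31 | J2 31-49 |
Completion: J1=31  J2=49  J3=10  J4=20
Turnaround times: J1=31, J2=49, J3=10, J4=20
Average turnaround = (31+49+10+20) / 4 = 110/4 = 27.50

27.50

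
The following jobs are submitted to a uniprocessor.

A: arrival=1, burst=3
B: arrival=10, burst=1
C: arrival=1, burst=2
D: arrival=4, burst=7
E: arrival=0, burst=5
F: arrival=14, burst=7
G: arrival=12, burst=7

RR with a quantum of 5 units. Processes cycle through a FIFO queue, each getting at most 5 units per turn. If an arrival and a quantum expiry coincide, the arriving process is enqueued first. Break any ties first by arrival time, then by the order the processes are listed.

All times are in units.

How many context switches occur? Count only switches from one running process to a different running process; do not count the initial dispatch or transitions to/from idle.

9

Timeline: | E 0-5 | A 5-8 | C 8-10 | D 10-15 | B 15-16 | G 16-21 | F 21-26 | D 26-28 | G 28-30 | F 30-32 |
Completion: A=8  B=16  C=10  D=28  E=5  F=32  G=30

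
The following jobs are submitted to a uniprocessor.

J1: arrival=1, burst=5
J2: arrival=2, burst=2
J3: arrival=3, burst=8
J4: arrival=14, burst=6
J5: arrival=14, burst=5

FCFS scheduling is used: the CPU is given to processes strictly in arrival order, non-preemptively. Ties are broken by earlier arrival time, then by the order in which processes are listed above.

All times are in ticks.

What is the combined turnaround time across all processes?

Schedule: | idle 0-1 | J1 1-6 | J2 6-8 | J3 8-16 | J4 16-22 | J5 22-27 |
Completion: J1=6  J2=8  J3=16  J4=22  J5=27
Turnaround = completion − arrival: J1=5, J2=6, J3=13, J4=8, J5=13
Total turnaround = 5 + 6 + 13 + 8 + 13 = 45

45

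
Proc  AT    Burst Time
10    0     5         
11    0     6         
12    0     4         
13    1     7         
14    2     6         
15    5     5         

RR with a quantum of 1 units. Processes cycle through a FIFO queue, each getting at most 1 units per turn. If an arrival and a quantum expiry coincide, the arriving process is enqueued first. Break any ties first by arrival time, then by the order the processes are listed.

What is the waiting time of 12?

Timeline: | 10 0-1 | 11 1-2 | 12 2-3 | 13 3-4 | 10 4-5 | 14 5-6 | 11 6-7 | 12 7-8 | 13 8-9 | 15 9-10 | 10 10-11 | 14 11-12 | 11 12-13 | 12 13-14 | 13 14-15 | 15 15-16 | 10 16-17 | 14 17-18 | 11 18-19 | 12 19-20 | 13 20-21 | 15 21-22 | 10 22-23 | 14 23-24 | 11 24-25 | 13 25-26 | 15 26-27 | 14 27-28 | 11 28-29 | 13 29-30 | 15 30-31 | 14 31-32 | 13 32-33 |
Completion: 10=23  11=29  12=20  13=33  14=32  15=31
Turnaround (C−A): 10=23  11=29  12=20  13=32  14=30  15=26
Waiting(12) = turnaround − burst = 20 − 4 = 16

16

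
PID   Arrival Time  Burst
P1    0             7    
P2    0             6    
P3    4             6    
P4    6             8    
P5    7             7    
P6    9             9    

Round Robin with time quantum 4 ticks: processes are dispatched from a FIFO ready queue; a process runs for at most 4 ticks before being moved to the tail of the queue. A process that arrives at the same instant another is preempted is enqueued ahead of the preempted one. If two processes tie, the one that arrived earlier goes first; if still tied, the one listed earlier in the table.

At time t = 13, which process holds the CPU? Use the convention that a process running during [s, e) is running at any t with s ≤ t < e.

Gantt: | P1 0-4 | P2 4-8 | P3 8-12 | P1 12-15 | P4 15-19 | P5 19-23 | P2 23-25 | P6 25-29 | P3 29-31 | P4 31-35 | P5 35-38 | P6 38-43 |
Completion: P1=15  P2=25  P3=31  P4=35  P5=38  P6=43
Turnaround (C−A): P1=15  P2=25  P3=27  P4=29  P5=31  P6=34

P1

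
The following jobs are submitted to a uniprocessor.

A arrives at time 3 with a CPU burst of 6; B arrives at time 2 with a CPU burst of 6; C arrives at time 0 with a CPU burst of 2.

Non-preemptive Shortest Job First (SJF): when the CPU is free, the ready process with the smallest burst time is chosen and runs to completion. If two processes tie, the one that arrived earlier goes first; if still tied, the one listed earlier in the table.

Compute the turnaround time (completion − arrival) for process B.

6

Timeline: | C 0-2 | B 2-8 | A 8-14 |
Completion: A=14  B=8  C=2
Turnaround (C−A): A=11  B=6  C=2
Turnaround(B) = completion − arrival = 8 − 2 = 6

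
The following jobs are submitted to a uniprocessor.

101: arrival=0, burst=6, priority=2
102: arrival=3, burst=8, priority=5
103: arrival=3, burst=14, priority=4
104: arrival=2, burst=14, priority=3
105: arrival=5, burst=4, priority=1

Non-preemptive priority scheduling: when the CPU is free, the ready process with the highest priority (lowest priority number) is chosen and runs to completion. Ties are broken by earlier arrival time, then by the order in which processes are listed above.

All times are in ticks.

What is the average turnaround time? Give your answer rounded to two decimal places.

22.20

Gantt: | 101 0-6 | 105 6-10 | 104 10-24 | 103 24-38 | 102 38-46 |
Completion: 101=6  102=46  103=38  104=24  105=10
Turnaround (C−A): 101=6  102=43  103=35  104=22  105=5
Turnaround times: 101=6, 102=43, 103=35, 104=22, 105=5
Average turnaround = (6+43+35+22+5) / 5 = 111/5 = 22.20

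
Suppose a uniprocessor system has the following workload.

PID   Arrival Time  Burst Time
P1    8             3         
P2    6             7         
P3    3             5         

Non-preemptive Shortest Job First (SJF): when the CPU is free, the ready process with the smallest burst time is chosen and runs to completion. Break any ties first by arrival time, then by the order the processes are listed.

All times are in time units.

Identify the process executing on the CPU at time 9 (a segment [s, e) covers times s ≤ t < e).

P1

Schedule: | idle 0-3 | P3 3-8 | P1 8-11 | P2 11-18 |
Completion: P1=11  P2=18  P3=8
Turnaround (C−A): P1=3  P2=12  P3=5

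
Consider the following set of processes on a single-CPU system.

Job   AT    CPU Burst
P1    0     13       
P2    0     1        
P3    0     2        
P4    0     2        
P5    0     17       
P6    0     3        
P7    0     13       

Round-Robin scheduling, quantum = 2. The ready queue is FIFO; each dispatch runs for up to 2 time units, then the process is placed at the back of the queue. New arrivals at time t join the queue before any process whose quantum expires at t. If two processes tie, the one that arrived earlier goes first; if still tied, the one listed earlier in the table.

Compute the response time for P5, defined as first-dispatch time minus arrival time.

7

Schedule: | P1 0-2 | P2 2-3 | P3 3-5 | P4 5-7 | P5 7-9 | P6 9-11 | P7 11-13 | P1 13-15 | P5 15-17 | P6 17-18 | P7 18-20 | P1 20-22 | P5 22-24 | P7 24-26 | P1 26-28 | P5 28-30 | P7 30-32 | P1 32-34 | P5 34-36 | P7 36-38 | P1 38-40 | P5 40-42 | P7 42-44 | P1 44-45 | P5 45-47 | P7 47-48 | P5 48-51 |
Completion: P1=45  P2=3  P3=5  P4=7  P5=51  P6=18  P7=48
Response(P5) = first start − arrival = 7 − 0 = 7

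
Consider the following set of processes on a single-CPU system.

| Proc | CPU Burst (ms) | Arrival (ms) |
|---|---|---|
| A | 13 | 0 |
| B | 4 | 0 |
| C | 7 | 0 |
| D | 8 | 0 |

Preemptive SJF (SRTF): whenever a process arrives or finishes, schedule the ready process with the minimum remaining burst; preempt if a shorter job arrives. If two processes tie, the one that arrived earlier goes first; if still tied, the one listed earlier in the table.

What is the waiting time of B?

Timeline: | B 0-4 | C 4-11 | D 11-19 | A 19-32 |
Completion: A=32  B=4  C=11  D=19
Turnaround (C−A): A=32  B=4  C=11  D=19
Waiting(B) = turnaround − burst = 4 − 4 = 0

0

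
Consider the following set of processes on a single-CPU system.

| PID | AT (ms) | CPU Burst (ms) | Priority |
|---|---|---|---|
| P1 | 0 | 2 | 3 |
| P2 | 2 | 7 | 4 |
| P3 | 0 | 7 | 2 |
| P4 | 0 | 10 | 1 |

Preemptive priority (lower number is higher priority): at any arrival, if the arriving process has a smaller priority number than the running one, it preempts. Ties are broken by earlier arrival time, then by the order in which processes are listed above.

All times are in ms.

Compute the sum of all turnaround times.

Schedule: | P4 0-10 | P3 10-17 | P1 17-19 | P2 19-26 |
Completion: P1=19  P2=26  P3=17  P4=10
Turnaround (C−A): P1=19  P2=24  P3=17  P4=10
Turnaround = completion − arrival: P1=19, P2=24, P3=17, P4=10
Total turnaround = 19 + 24 + 17 + 10 = 70

70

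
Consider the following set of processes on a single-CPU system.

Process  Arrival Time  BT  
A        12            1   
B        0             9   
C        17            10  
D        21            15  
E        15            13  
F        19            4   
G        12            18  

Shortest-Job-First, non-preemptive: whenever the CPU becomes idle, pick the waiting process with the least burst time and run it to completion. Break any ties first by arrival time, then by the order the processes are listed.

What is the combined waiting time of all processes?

Schedule: | B 0-9 | idle 9-12 | A 12-13 | G 13-31 | F 31-35 | C 35-45 | E 45-58 | D 58-73 |
Completion: A=13  B=9  C=45  D=73  E=58  F=35  G=31
Turnaround (C−A): A=1  B=9  C=28  D=52  E=43  F=16  G=19
Waiting = turnaround − burst: A=0, B=0, C=18, D=37, E=30, F=12, G=1
Total waiting = 0 + 0 + 18 + 37 + 30 + 12 + 1 = 98

98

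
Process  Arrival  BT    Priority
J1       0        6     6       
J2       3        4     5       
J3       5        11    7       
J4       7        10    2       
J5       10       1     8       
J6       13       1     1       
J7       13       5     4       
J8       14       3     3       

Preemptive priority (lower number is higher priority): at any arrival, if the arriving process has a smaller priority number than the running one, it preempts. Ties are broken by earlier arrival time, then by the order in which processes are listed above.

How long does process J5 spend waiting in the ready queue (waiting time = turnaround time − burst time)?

Timeline: | J1 0-3 | J2 3-7 | J4 7-13 | J6 13-14 | J4 14-18 | J8 18-21 | J7 21-26 | J1 26-29 | J3 29-40 | J5 40-41 |
Completion: J1=29  J2=7  J3=40  J4=18  J5=41  J6=14  J7=26  J8=21
Turnaround (C−A): J1=29  J2=4  J3=35  J4=11  J5=31  J6=1  J7=13  J8=7
Waiting(J5) = turnaround − burst = 31 − 1 = 30

30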